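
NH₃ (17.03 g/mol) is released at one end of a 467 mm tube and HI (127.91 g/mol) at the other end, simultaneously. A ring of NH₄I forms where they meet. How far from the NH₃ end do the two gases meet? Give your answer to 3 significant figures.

342 mm

Distances travelled in equal time are proportional to diffusion rates, so d_NH₃/d_HI = √(M_HI/M_NH₃) = √(127.91/17.03) = 2.741.
With d_NH₃ + d_HI = 467 mm, d_HI = 467/(1 + 2.741) = 124.8 mm.
d_NH₃ = 467 − 124.8 = 342 mm.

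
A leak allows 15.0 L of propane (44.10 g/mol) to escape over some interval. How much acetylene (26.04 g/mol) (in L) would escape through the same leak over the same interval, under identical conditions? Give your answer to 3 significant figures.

19.5 L

From Graham's law, rate_C₂H₂/rate_C₃H₈ = √(M_C₃H₈/M_C₂H₂) = √(44.10/26.04) = √1.694 = 1.301.
So the volume for C₂H₂ is 15.0 × 1.301 = 19.5 L.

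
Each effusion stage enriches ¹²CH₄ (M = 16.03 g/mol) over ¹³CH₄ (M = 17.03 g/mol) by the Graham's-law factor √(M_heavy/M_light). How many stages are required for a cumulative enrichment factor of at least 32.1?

Single-stage factor α = √(17.03/16.03), so ln α = ½ ln(1.06238) = 0.03026.
Need α^N ≥ 32.1 ⇒ N ≥ ln(32.1) / ln α = 3.469 / 0.03026 = 114.65.
So at least 115 stages are needed.

115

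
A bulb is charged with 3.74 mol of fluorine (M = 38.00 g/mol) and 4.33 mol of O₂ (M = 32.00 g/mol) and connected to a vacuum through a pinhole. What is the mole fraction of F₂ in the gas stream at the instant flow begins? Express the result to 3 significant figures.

Rate_i ∝ x_i/√M_i (Graham's law weighted by mole fraction), so the effusate composition follows n_i/√M_i.
So x_F₂ in the escaping gas = (n_F₂/√M_F₂) / Σ(n_i/√M_i)
= (3.74/√38.00) / (3.74/√38.00 + 4.33/√32.00) = 0.6067/(0.6067 + 0.7654) = 0.442.

0.442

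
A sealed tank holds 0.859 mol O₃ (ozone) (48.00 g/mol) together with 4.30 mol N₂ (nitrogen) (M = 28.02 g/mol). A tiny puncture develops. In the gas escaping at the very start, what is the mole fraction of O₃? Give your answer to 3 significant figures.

0.132

Effusion rate of each component ∝ n_i/√M_i (partial pressure × 1/√M).
Mole fraction of O₃ in the effusate = (n_O₃/√M_O₃) / (n_O₃/√M_O₃ + n_N₂/√M_N₂)
= (0.859/√48.00) / (0.859/√48.00 + 4.30/√28.02) = 0.1240/(0.1240 + 0.8123) = 0.132.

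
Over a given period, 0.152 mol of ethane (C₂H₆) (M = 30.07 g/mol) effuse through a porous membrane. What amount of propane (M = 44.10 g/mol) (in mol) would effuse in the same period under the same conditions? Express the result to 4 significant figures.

0.1255 mol

Graham's law gives rate_C₃H₈/rate_C₂H₆ = √(M_C₂H₆/M_C₃H₈) = √(30.07/44.10) = √0.6819 = 0.8257.
So the amount for C₃H₈ is 0.152 × 0.8257 = 0.1255 mol.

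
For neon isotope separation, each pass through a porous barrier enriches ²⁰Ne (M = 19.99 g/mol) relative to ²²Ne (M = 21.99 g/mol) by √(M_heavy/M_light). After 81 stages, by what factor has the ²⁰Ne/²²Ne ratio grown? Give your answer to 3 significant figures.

47.6

Overall factor = α^81 with α = √(21.99/19.99), i.e. (21.99/19.99)^(81/2).
= 1.10005^(81/2) = 47.6.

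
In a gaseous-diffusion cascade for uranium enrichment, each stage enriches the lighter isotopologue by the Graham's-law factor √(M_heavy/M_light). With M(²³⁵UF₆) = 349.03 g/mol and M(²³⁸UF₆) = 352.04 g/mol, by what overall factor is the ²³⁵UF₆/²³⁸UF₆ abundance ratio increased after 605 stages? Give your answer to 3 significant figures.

13.4

Overall factor = α^605 with α = √(352.04/349.03), i.e. (352.04/349.03)^(605/2).
= 1.00862^(605/2) = 13.4.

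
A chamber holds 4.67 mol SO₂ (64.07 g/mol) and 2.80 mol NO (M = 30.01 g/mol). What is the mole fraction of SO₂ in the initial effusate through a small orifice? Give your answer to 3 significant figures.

0.533

The effusion rate of species i is ∝ p_i/√M_i ∝ n_i/√M_i.
x_SO₂(eff) = (n_SO₂/√M_SO₂) / (n_SO₂/√M_SO₂ + n_NO/√M_NO)
= (4.67/√64.07) / (4.67/√64.07 + 2.80/√30.01) = 0.5834/(0.5834 + 0.5111) = 0.533.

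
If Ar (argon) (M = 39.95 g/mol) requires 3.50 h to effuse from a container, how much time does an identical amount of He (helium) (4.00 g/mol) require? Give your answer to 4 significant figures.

By Graham's law, t_He/t_Ar = √(M_He/M_Ar) = √(4.00/39.95) = √0.1001 = 0.3164.
So the time for He is 3.50 × 0.3164 = 1.107 h.

1.107 h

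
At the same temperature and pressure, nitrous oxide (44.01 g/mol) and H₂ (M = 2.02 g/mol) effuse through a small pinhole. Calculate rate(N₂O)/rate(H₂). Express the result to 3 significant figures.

0.214

Since effusion rate ∝ 1/√M, rate_N₂O/rate_H₂ = √(M_H₂/M_N₂O) = √(2.02/44.01) = √0.04590 = 0.214.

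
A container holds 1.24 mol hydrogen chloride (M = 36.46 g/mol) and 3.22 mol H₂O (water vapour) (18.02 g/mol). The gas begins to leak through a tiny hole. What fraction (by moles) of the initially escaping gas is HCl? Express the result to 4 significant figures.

Each component's effusion rate ∝ (its partial pressure)·(1/√M) ∝ n_i/√M_i.
So x_HCl in the escaping gas = (n_HCl/√M_HCl) / Σ(n_i/√M_i)
= (1.24/√36.46) / (1.24/√36.46 + 3.22/√18.02) = 0.2054/(0.2054 + 0.7585) = 0.2131.

0.2131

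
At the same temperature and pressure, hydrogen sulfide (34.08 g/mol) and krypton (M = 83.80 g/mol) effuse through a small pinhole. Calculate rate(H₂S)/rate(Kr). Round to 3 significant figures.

Graham's law gives rate_H₂S/rate_Kr = √(M_Kr/M_H₂S) = √(83.80/34.08) = √2.459 = 1.57.

1.57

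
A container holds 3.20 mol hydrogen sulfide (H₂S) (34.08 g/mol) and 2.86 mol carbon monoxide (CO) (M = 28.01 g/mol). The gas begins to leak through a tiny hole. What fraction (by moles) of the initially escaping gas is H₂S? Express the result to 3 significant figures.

0.504

The effusion rate of species i is ∝ p_i/√M_i ∝ n_i/√M_i.
x_H₂S(eff) = (n_H₂S/√M_H₂S) / (n_H₂S/√M_H₂S + n_CO/√M_CO)
= (3.20/√34.08) / (3.20/√34.08 + 2.86/√28.01) = 0.5482/(0.5482 + 0.5404) = 0.504.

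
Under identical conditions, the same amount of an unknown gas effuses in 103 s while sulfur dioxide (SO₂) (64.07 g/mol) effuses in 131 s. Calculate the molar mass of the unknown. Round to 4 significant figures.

By Graham's law, t_X/t_SO₂ = √(M_X/M_SO₂).
103/131 = 0.7863 = √(M_X/64.07)
M_X = 64.07 × 0.7863² = 64.07 × 0.6182 = 39.61 g/mol

39.61 g/mol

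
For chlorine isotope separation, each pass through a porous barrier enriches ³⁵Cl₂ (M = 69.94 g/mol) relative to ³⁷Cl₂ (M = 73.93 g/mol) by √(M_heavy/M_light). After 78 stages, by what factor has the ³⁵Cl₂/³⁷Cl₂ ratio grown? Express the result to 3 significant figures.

The single-stage factor is √(M_heavy/M_light), so 78 stages give [√(73.93/69.94)]^78 = (73.93/69.94)^(78/2).
= 1.05705^39 = 8.70.

8.70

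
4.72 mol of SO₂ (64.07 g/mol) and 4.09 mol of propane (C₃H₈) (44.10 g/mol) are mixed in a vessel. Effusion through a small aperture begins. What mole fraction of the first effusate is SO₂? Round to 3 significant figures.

0.489

Effusion rate of each component ∝ n_i/√M_i (partial pressure × 1/√M).
Mole fraction of SO₂ in the effusate = (n_SO₂/√M_SO₂) / (n_SO₂/√M_SO₂ + n_C₃H₈/√M_C₃H₈)
= (4.72/√64.07) / (4.72/√64.07 + 4.09/√44.10) = 0.5897/(0.5897 + 0.6159) = 0.489.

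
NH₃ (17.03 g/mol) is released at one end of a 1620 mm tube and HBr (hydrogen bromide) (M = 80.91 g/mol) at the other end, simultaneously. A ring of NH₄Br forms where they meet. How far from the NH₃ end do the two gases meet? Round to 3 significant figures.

1110 mm

The fronts meet when d_NH₃ + d_HBr = L with d_NH₃/d_HBr = √(M_HBr/M_NH₃) (Graham's law). Here √(M_HBr/M_NH₃) = √(80.91/17.03) = 2.180.
With d_NH₃ + d_HBr = 1620 mm, d_HBr = 1620/(1 + 2.180) = 509.5 mm.
d_NH₃ = 1620 − 509.5 = 1110 mm.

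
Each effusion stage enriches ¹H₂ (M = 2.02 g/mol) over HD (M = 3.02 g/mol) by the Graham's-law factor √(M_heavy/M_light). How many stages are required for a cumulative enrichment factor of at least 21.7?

With α = √(3.02/2.02) per stage, ln α = ½ ln(1.49505) = 0.2011.
Need α^N ≥ 21.7 ⇒ N ≥ ln(21.7) / ln α = 3.077 / 0.2011 = 15.30.
Rounding up, N = 16 stages.

16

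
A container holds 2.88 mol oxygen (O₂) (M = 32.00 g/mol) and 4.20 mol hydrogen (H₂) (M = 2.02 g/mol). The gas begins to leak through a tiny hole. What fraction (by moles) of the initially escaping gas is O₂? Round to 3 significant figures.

Effusion rate of each component ∝ n_i/√M_i (partial pressure × 1/√M).
Mole fraction of O₂ in the effusate = (n_O₂/√M_O₂) / (n_O₂/√M_O₂ + n_H₂/√M_H₂)
= (2.88/√32.00) / (2.88/√32.00 + 4.20/√2.02) = 0.5091/(0.5091 + 2.955) = 0.147.

0.147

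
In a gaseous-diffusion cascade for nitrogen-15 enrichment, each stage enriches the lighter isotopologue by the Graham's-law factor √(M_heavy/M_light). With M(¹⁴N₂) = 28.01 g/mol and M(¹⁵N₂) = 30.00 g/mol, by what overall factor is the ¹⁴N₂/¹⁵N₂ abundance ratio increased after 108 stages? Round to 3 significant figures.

After 108 stages the ratio has grown by (√(30.00/28.01))^108 = (30.00/28.01)^(108/2).
= 1.07105^54 = 40.7.

40.7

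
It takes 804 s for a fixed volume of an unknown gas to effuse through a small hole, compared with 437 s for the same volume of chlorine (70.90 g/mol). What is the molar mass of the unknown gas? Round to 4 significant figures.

240.0 g/mol

Using Graham's law: t_X/t_Cl₂ = √(M_X/M_Cl₂).
804/437 = 1.840 = √(M_X/70.90)
M_X = 70.90 × 1.840² = 70.90 × 3.385 = 240.0 g/mol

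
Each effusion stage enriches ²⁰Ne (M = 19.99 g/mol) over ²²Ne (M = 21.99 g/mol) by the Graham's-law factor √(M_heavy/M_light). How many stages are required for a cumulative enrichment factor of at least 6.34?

39

Single-stage factor α = √(21.99/19.99), so ln α = ½ ln(1.10005) = 0.04768.
Need α^N ≥ 6.34 ⇒ N ≥ ln(6.34) / ln α = 1.847 / 0.04768 = 38.74.
Rounding up, N = 39 stages.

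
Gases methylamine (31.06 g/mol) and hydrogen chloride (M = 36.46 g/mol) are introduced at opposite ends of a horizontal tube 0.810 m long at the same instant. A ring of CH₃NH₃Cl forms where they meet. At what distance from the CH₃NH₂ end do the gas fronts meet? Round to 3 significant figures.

0.421 m

The fronts meet when d_CH₃NH₂ + d_HCl = L with d_CH₃NH₂/d_HCl = √(M_HCl/M_CH₃NH₂) (Graham's law). Here √(M_HCl/M_CH₃NH₂) = √(36.46/31.06) = 1.083.
With d_CH₃NH₂ + d_HCl = 0.810 m, d_HCl = 0.810/(1 + 1.083) = 0.3888 m.
d_CH₃NH₂ = 0.810 − 0.3888 = 0.421 m.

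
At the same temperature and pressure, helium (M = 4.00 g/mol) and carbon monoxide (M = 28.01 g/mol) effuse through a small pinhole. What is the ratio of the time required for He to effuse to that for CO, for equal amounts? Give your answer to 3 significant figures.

0.378

Graham's law gives t_He/t_CO = √(M_He/M_CO) = √(4.00/28.01) = √0.1428 = 0.378.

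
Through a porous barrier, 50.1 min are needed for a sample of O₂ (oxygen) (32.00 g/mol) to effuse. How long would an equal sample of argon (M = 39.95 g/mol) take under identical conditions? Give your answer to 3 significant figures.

56.0 min

By Graham's law, t_Ar/t_O₂ = √(M_Ar/M_O₂) = √(39.95/32.00) = √1.248 = 1.117.
So the time for Ar is 50.1 × 1.117 = 56.0 min.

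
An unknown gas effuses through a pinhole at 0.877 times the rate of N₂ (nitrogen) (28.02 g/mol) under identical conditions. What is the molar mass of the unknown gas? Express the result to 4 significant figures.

From Graham's law, rate_X/rate_N₂ = √(M_N₂/M_X).
0.877 = √(28.02/M_X)
M_X = 28.02 / 0.877² = 28.02 / 0.7691 = 36.43 g/mol

36.43 g/mol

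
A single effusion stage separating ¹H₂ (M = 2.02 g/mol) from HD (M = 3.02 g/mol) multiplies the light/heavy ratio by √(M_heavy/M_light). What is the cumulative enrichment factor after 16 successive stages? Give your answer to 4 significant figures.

Overall factor = α^16 with α = √(3.02/2.02), i.e. (3.02/2.02)^(16/2).
= 1.49505^8 = 24.96.

24.96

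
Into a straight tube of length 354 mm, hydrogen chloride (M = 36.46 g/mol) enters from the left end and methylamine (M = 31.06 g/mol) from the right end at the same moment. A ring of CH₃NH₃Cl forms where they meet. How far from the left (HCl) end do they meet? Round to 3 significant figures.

In equal time, each gas travels a distance ∝ its rate ∝ 1/√M, so d_HCl/d_CH₃NH₂ = √(M_CH₃NH₂/M_HCl) = √(31.06/36.46) = 0.9230.
With d_HCl + d_CH₃NH₂ = 354 mm, d_CH₃NH₂ = 354/(1 + 0.9230) = 184.1 mm.
d_HCl = 354 − 184.1 = 170 mm.

170 mm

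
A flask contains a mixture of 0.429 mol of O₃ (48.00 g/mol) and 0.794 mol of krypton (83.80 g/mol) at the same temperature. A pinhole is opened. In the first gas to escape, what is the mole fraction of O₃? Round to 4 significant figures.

The effusion rate of species i is ∝ p_i/√M_i ∝ n_i/√M_i.
So x_O₃ in the escaping gas = (n_O₃/√M_O₃) / Σ(n_i/√M_i)
= (0.429/√48.00) / (0.429/√48.00 + 0.794/√83.80) = 0.06192/(0.06192 + 0.08674) = 0.4165.

0.4165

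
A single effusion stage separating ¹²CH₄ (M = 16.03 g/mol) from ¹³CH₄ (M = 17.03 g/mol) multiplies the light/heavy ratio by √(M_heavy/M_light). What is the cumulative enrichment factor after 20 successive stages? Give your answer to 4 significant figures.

1.832

After 20 stages the ratio has grown by (√(17.03/16.03))^20 = (17.03/16.03)^(20/2).
= 1.06238^10 = 1.832.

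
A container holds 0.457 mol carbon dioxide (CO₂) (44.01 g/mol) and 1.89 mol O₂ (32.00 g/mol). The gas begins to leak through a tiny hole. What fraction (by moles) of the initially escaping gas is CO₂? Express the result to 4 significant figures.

The effusion rate of species i is ∝ p_i/√M_i ∝ n_i/√M_i.
Mole fraction of CO₂ in the effusate = (n_CO₂/√M_CO₂) / (n_CO₂/√M_CO₂ + n_O₂/√M_O₂)
= (0.457/√44.01) / (0.457/√44.01 + 1.89/√32.00) = 0.06889/(0.06889 + 0.3341) = 0.1709.

0.1709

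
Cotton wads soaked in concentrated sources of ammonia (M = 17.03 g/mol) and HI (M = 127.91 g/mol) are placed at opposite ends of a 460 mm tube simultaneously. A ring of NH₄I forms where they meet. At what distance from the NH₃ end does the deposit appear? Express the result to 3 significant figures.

Distances travelled in equal time are proportional to diffusion rates, so d_NH₃/d_HI = √(M_HI/M_NH₃) = √(127.91/17.03) = 2.741.
With d_NH₃ + d_HI = 460 mm, d_HI = 460/(1 + 2.741) = 123.0 mm.
d_NH₃ = 460 − 123.0 = 337 mm.

337 mm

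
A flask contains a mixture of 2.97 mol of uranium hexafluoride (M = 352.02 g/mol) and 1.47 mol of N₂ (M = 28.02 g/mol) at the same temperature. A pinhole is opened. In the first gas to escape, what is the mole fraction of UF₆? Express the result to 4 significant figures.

0.3631

The effusion rate of species i is ∝ p_i/√M_i ∝ n_i/√M_i.
So x_UF₆ in the escaping gas = (n_UF₆/√M_UF₆) / Σ(n_i/√M_i)
= (2.97/√352.02) / (2.97/√352.02 + 1.47/√28.02) = 0.1583/(0.1583 + 0.2777) = 0.3631.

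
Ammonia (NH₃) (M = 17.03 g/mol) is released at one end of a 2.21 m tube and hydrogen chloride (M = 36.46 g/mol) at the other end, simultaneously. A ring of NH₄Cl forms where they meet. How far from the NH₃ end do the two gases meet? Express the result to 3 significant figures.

In equal time, each gas travels a distance ∝ its rate ∝ 1/√M, so d_NH₃/d_HCl = √(M_HCl/M_NH₃) = √(36.46/17.03) = 1.463.
With d_NH₃ + d_HCl = 2.21 m, d_HCl = 2.21/(1 + 1.463) = 0.8972 m.
d_NH₃ = 2.21 − 0.8972 = 1.31 m.

1.31 m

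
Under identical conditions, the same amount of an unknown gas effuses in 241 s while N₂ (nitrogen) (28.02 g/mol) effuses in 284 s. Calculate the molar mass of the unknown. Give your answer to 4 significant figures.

By Graham's law, t_X/t_N₂ = √(M_X/M_N₂).
241/284 = 0.8486 = √(M_X/28.02)
M_X = 28.02 × 0.8486² = 28.02 × 0.7201 = 20.18 g/mol

20.18 g/mol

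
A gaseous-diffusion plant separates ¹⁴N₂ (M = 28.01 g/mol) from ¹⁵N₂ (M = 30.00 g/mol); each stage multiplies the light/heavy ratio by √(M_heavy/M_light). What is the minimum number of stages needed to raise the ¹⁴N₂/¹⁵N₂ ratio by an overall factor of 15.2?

80

Per stage α = (30.00/28.01)^(1/2) = 1.07105^0.5, giving ln α = 0.03432.
Need α^N ≥ 15.2 ⇒ N ≥ ln(15.2) / ln α = 2.721 / 0.03432 = 79.30.
Minimum whole number of stages: N = 80.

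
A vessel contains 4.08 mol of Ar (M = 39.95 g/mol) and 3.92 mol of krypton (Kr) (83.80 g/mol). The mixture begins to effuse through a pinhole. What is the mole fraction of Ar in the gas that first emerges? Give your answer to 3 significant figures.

Each component's effusion rate ∝ (its partial pressure)·(1/√M) ∝ n_i/√M_i.
Mole fraction of Ar in the effusate = (n_Ar/√M_Ar) / (n_Ar/√M_Ar + n_Kr/√M_Kr)
= (4.08/√39.95) / (4.08/√39.95 + 3.92/√83.80) = 0.6455/(0.6455 + 0.4282) = 0.601.

0.601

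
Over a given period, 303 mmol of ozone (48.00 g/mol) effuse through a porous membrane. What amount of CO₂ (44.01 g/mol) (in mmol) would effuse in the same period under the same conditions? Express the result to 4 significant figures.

316.4 mmol

Graham's law gives rate_CO₂/rate_O₃ = √(M_O₃/M_CO₂) = √(48.00/44.01) = √1.091 = 1.044.
So the amount for CO₂ is 303 × 1.044 = 316.4 mmol.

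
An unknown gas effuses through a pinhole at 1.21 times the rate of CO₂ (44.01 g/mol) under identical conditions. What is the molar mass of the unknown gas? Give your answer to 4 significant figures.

30.06 g/mol

Graham's law gives rate_X/rate_CO₂ = √(M_CO₂/M_X).
1.21 = √(44.01/M_X)
M_X = 44.01 / 1.21² = 44.01 / 1.464 = 30.06 g/mol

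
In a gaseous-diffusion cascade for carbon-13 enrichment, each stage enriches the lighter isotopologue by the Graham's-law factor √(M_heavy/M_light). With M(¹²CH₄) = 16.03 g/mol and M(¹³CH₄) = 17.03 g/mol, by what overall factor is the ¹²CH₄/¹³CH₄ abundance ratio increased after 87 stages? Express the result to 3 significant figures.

13.9

Each stage multiplies the ratio by α = √(17.03/16.03), so after 87 stages the overall factor is α^87 = (17.03/16.03)^(87/2).
= 1.06238^(87/2) = 13.9.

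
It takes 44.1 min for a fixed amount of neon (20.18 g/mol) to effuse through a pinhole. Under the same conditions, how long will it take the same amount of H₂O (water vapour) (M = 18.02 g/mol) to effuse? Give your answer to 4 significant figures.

41.67 min

Using Graham's law: t_H₂O/t_Ne = √(M_H₂O/M_Ne) = √(18.02/20.18) = √0.8930 = 0.9450.
So the time for H₂O is 44.1 × 0.9450 = 41.67 min.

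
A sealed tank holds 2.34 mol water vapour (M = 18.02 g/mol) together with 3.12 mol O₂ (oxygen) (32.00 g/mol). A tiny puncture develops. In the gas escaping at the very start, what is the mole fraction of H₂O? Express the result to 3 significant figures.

Each component's effusion rate ∝ (its partial pressure)·(1/√M) ∝ n_i/√M_i.
x_H₂O(eff) = (n_H₂O/√M_H₂O) / (n_H₂O/√M_H₂O + n_O₂/√M_O₂)
= (2.34/√18.02) / (2.34/√18.02 + 3.12/√32.00) = 0.5512/(0.5512 + 0.5515) = 0.500.

0.500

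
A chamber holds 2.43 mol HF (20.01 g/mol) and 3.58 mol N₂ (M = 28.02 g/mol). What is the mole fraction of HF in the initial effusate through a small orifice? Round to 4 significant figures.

0.4454

Each component's effusion rate ∝ (its partial pressure)·(1/√M) ∝ n_i/√M_i.
x_HF(eff) = (n_HF/√M_HF) / (n_HF/√M_HF + n_N₂/√M_N₂)
= (2.43/√20.01) / (2.43/√20.01 + 3.58/√28.02) = 0.5432/(0.5432 + 0.6763) = 0.4454.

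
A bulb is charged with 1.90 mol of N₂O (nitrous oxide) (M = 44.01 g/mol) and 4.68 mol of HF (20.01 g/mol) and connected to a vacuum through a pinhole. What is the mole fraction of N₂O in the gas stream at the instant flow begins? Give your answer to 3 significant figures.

0.215

The effusion rate of species i is ∝ p_i/√M_i ∝ n_i/√M_i.
x_N₂O(eff) = (n_N₂O/√M_N₂O) / (n_N₂O/√M_N₂O + n_HF/√M_HF)
= (1.90/√44.01) / (1.90/√44.01 + 4.68/√20.01) = 0.2864/(0.2864 + 1.046) = 0.215.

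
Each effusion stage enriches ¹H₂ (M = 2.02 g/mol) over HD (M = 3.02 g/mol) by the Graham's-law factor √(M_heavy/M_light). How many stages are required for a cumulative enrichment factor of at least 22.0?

Single-stage factor α = √(3.02/2.02), so ln α = ½ ln(1.49505) = 0.2011.
Need α^N ≥ 22.0 ⇒ N ≥ ln(22.0) / ln α = 3.091 / 0.2011 = 15.37.
Minimum whole number of stages: N = 16.

16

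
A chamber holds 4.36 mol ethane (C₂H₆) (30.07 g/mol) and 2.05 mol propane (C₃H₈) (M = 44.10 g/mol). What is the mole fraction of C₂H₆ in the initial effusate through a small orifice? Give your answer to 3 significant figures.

0.720

Rate_i ∝ x_i/√M_i (Graham's law weighted by mole fraction), so the effusate composition follows n_i/√M_i.
x_C₂H₆(eff) = (n_C₂H₆/√M_C₂H₆) / (n_C₂H₆/√M_C₂H₆ + n_C₃H₈/√M_C₃H₈)
= (4.36/√30.07) / (4.36/√30.07 + 2.05/√44.10) = 0.7951/(0.7951 + 0.3087) = 0.720.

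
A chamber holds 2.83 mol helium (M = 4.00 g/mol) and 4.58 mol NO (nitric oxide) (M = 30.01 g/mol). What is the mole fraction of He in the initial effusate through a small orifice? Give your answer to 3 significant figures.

Each component's effusion rate ∝ (its partial pressure)·(1/√M) ∝ n_i/√M_i.
So x_He in the escaping gas = (n_He/√M_He) / Σ(n_i/√M_i)
= (2.83/√4.00) / (2.83/√4.00 + 4.58/√30.01) = 1.415/(1.415 + 0.8361) = 0.629.

0.629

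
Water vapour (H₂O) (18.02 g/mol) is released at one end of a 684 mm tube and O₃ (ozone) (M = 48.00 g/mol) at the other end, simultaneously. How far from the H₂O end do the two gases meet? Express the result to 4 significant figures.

The fronts meet when d_H₂O + d_O₃ = L with d_H₂O/d_O₃ = √(M_O₃/M_H₂O) (Graham's law). Here √(M_O₃/M_H₂O) = √(48.00/18.02) = 1.632.
With d_H₂O + d_O₃ = 684 mm, d_O₃ = 684/(1 + 1.632) = 259.9 mm.
d_H₂O = 684 − 259.9 = 424.1 mm.

424.1 mm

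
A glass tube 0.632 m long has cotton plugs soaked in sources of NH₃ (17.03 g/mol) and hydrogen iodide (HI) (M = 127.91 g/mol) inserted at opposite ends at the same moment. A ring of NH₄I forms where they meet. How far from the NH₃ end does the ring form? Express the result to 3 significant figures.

0.463 m

In equal time, each gas travels a distance ∝ its rate ∝ 1/√M, so d_NH₃/d_HI = √(M_HI/M_NH₃) = √(127.91/17.03) = 2.741.
With d_NH₃ + d_HI = 0.632 m, d_HI = 0.632/(1 + 2.741) = 0.1690 m.
d_NH₃ = 0.632 − 0.1690 = 0.463 m.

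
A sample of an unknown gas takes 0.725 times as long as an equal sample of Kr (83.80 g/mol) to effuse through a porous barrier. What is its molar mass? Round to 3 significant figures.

44.0 g/mol

By Graham's law, t_X/t_Kr = √(M_X/M_Kr).
0.725 = √(M_X/83.80)
M_X = 83.80 × 0.725² = 83.80 × 0.5256 = 44.0 g/mol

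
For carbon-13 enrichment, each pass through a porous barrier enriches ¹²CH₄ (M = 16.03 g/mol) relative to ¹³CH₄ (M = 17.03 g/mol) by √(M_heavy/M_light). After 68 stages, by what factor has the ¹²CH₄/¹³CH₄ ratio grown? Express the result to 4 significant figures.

7.826

Each stage multiplies the ratio by α = √(17.03/16.03), so after 68 stages the overall factor is α^68 = (17.03/16.03)^(68/2).
= 1.06238^34 = 7.826.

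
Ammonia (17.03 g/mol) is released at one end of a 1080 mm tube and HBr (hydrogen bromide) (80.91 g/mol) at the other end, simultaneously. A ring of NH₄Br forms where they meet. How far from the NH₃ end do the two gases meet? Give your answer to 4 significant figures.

740.3 mm

Distances travelled in equal time are proportional to diffusion rates, so d_NH₃/d_HBr = √(M_HBr/M_NH₃) = √(80.91/17.03) = 2.180.
With d_NH₃ + d_HBr = 1080 mm, d_HBr = 1080/(1 + 2.180) = 339.7 mm.
d_NH₃ = 1080 − 339.7 = 740.3 mm.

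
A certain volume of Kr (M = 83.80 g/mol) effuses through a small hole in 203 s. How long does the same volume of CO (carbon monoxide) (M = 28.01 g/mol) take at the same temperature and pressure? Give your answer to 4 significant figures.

Graham's law gives t_CO/t_Kr = √(M_CO/M_Kr) = √(28.01/83.80) = √0.3342 = 0.5781.
So the time for CO is 203 × 0.5781 = 117.4 s.

117.4 s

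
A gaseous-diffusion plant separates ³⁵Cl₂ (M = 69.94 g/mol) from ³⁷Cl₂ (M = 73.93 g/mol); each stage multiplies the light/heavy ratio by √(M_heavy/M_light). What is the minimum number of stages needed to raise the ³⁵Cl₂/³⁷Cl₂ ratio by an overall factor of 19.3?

With α = √(73.93/69.94) per stage, ln α = ½ ln(1.05705) = 0.02774.
Need α^N ≥ 19.3 ⇒ N ≥ ln(19.3) / ln α = 2.960 / 0.02774 = 106.71.
So at least 107 stages are needed.

107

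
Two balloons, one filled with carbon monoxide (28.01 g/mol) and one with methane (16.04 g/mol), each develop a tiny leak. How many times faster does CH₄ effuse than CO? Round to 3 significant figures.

Since effusion rate ∝ 1/√M, rate_CH₄/rate_CO = √(M_CO/M_CH₄) = √(28.01/16.04) = √1.746 = 1.32.

1.32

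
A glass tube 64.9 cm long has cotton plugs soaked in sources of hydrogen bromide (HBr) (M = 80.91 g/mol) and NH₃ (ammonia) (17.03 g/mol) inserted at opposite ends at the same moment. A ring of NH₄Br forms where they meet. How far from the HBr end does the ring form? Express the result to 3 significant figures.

20.4 cm

Graham's law gives d_HBr/d_NH₃ = rate_HBr/rate_NH₃ = √(M_NH₃/M_HBr) = √(17.03/80.91) = 0.4588.
With d_HBr + d_NH₃ = 64.9 cm, d_NH₃ = 64.9/(1 + 0.4588) = 44.49 cm.
d_HBr = 64.9 − 44.49 = 20.4 cm.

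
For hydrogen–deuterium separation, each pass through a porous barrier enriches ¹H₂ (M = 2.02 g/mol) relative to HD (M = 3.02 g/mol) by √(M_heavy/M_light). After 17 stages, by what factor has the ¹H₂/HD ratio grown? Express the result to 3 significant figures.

After 17 stages the ratio has grown by (√(3.02/2.02))^17 = (3.02/2.02)^(17/2).
= 1.49505^(17/2) = 30.5.

30.5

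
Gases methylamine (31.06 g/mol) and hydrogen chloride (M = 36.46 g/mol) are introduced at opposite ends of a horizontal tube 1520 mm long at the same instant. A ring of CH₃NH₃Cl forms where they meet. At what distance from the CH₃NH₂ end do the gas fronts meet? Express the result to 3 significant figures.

In equal time, each gas travels a distance ∝ its rate ∝ 1/√M, so d_CH₃NH₂/d_HCl = √(M_HCl/M_CH₃NH₂) = √(36.46/31.06) = 1.083.
With d_CH₃NH₂ + d_HCl = 1520 mm, d_HCl = 1520/(1 + 1.083) = 729.6 mm.
d_CH₃NH₂ = 1520 − 729.6 = 790 mm.

790 mm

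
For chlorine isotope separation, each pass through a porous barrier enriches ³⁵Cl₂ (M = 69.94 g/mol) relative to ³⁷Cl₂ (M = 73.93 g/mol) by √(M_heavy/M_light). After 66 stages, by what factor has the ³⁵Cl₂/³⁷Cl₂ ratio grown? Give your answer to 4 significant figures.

Overall factor = α^66 with α = √(73.93/69.94), i.e. (73.93/69.94)^(66/2).
= 1.05705^33 = 6.239.

6.239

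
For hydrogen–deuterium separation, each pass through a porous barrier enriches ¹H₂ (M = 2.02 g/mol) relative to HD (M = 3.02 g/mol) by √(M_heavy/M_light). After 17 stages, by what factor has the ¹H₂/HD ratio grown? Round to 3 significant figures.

Each stage multiplies the ratio by α = √(3.02/2.02), so after 17 stages the overall factor is α^17 = (3.02/2.02)^(17/2).
= 1.49505^(17/2) = 30.5.

30.5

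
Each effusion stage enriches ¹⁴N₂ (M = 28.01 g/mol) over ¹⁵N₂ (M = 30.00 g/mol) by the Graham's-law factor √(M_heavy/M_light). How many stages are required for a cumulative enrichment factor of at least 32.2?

Single-stage factor α = √(30.00/28.01), so ln α = ½ ln(1.07105) = 0.03432.
Need α^N ≥ 32.2 ⇒ N ≥ ln(32.2) / ln α = 3.472 / 0.03432 = 101.17.
Minimum whole number of stages: N = 102.

102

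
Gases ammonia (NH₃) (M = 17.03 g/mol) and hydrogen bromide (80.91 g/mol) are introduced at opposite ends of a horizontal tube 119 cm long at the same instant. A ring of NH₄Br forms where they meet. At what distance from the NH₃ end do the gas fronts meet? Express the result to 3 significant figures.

Distances travelled in equal time are proportional to diffusion rates, so d_NH₃/d_HBr = √(M_HBr/M_NH₃) = √(80.91/17.03) = 2.180.
With d_NH₃ + d_HBr = 119 cm, d_HBr = 119/(1 + 2.180) = 37.43 cm.
d_NH₃ = 119 − 37.43 = 81.6 cm.

81.6 cm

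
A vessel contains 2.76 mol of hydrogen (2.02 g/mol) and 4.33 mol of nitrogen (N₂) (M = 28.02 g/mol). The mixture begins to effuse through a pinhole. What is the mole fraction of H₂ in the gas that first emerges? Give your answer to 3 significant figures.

Each component's effusion rate ∝ (its partial pressure)·(1/√M) ∝ n_i/√M_i.
x_H₂(eff) = (n_H₂/√M_H₂) / (n_H₂/√M_H₂ + n_N₂/√M_N₂)
= (2.76/√2.02) / (2.76/√2.02 + 4.33/√28.02) = 1.942/(1.942 + 0.8180) = 0.704.

0.704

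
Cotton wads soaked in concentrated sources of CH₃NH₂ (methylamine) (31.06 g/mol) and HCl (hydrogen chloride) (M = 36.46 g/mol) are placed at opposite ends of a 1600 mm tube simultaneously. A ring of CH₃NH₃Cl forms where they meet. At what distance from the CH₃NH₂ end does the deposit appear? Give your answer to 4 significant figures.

832.0 mm

In equal time, each gas travels a distance ∝ its rate ∝ 1/√M, so d_CH₃NH₂/d_HCl = √(M_HCl/M_CH₃NH₂) = √(36.46/31.06) = 1.083.
With d_CH₃NH₂ + d_HCl = 1600 mm, d_HCl = 1600/(1 + 1.083) = 768.0 mm.
d_CH₃NH₂ = 1600 − 768.0 = 832.0 mm.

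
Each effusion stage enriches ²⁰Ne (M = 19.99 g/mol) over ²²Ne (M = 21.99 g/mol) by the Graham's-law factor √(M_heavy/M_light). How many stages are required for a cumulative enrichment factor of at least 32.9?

74

Single-stage factor α = √(21.99/19.99), so ln α = ½ ln(1.10005) = 0.04768.
Need α^N ≥ 32.9 ⇒ N ≥ ln(32.9) / ln α = 3.493 / 0.04768 = 73.27.
So at least 74 stages are needed.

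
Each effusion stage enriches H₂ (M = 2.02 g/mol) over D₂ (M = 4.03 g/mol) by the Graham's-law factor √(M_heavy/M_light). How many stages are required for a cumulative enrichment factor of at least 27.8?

10

Per stage α = (4.03/2.02)^(1/2) = 1.99505^0.5, giving ln α = 0.3453.
Need α^N ≥ 27.8 ⇒ N ≥ ln(27.8) / ln α = 3.325 / 0.3453 = 9.63.
So at least 10 stages are needed.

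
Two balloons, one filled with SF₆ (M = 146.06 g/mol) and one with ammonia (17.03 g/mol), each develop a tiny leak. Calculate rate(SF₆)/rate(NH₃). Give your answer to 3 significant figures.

0.341

Graham's law gives rate_SF₆/rate_NH₃ = √(M_NH₃/M_SF₆) = √(17.03/146.06) = √0.1166 = 0.341.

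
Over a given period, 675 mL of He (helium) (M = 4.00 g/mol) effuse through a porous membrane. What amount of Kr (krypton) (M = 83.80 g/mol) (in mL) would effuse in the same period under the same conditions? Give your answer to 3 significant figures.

By Graham's law, rate_Kr/rate_He = √(M_He/M_Kr) = √(4.00/83.80) = √0.04773 = 0.2185.
So the volume for Kr is 675 × 0.2185 = 147 mL.

147 mL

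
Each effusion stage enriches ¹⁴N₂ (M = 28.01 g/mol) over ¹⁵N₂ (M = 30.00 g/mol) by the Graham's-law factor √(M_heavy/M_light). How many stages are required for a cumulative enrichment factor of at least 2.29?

25

With α = √(30.00/28.01) per stage, ln α = ½ ln(1.07105) = 0.03432.
Need α^N ≥ 2.29 ⇒ N ≥ ln(2.29) / ln α = 0.8286 / 0.03432 = 24.14.
So at least 25 stages are needed.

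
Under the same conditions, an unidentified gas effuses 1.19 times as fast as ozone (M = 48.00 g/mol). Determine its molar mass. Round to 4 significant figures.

Using Graham's law: rate_X/rate_O₃ = √(M_O₃/M_X).
1.19 = √(48.00/M_X)
M_X = 48.00 / 1.19² = 48.00 / 1.416 = 33.90 g/mol

33.90 g/mol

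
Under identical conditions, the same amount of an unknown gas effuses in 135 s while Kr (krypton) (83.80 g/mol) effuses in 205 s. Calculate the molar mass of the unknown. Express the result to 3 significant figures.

Since effusion rate ∝ 1/√M, t_X/t_Kr = √(M_X/M_Kr).
135/205 = 0.6585 = √(M_X/83.80)
M_X = 83.80 × 0.6585² = 83.80 × 0.4337 = 36.3 g/mol

36.3 g/mol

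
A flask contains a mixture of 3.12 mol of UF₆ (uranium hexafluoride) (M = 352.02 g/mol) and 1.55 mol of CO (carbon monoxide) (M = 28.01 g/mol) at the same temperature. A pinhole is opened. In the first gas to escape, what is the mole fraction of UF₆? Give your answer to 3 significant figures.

Rate_i ∝ x_i/√M_i (Graham's law weighted by mole fraction), so the effusate composition follows n_i/√M_i.
x_UF₆(eff) = (n_UF₆/√M_UF₆) / (n_UF₆/√M_UF₆ + n_CO/√M_CO)
= (3.12/√352.02) / (3.12/√352.02 + 1.55/√28.01) = 0.1663/(0.1663 + 0.2929) = 0.362.

0.362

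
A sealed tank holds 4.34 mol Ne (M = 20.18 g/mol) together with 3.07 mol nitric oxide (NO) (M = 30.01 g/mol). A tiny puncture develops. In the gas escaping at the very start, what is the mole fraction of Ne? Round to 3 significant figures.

0.633

Effusion rate of each component ∝ n_i/√M_i (partial pressure × 1/√M).
So x_Ne in the escaping gas = (n_Ne/√M_Ne) / Σ(n_i/√M_i)
= (4.34/√20.18) / (4.34/√20.18 + 3.07/√30.01) = 0.9661/(0.9661 + 0.5604) = 0.633.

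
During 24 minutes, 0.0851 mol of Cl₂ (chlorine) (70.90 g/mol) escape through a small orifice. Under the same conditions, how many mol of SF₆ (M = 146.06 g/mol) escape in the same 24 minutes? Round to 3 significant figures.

0.0593 mol

From Graham's law, rate_SF₆/rate_Cl₂ = √(M_Cl₂/M_SF₆) = √(70.90/146.06) = √0.4854 = 0.6967.
So the amount for SF₆ is 0.0851 × 0.6967 = 0.0593 mol.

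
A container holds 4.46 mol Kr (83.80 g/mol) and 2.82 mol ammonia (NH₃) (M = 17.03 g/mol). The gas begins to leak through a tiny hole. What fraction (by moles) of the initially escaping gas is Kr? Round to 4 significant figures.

0.4162

Each component's effusion rate ∝ (its partial pressure)·(1/√M) ∝ n_i/√M_i.
So x_Kr in the escaping gas = (n_Kr/√M_Kr) / Σ(n_i/√M_i)
= (4.46/√83.80) / (4.46/√83.80 + 2.82/√17.03) = 0.4872/(0.4872 + 0.6833) = 0.4162.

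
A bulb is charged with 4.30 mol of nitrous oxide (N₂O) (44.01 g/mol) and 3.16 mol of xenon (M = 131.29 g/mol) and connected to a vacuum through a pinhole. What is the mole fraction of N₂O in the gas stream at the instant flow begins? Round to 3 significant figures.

0.702

Each component's effusion rate ∝ (its partial pressure)·(1/√M) ∝ n_i/√M_i.
x_N₂O(eff) = (n_N₂O/√M_N₂O) / (n_N₂O/√M_N₂O + n_Xe/√M_Xe)
= (4.30/√44.01) / (4.30/√44.01 + 3.16/√131.29) = 0.6482/(0.6482 + 0.2758) = 0.702.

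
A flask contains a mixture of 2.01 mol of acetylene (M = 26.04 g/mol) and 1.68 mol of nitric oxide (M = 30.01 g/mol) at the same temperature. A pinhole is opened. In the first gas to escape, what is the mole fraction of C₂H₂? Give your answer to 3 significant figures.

0.562

Effusion rate of each component ∝ n_i/√M_i (partial pressure × 1/√M).
x_C₂H₂(eff) = (n_C₂H₂/√M_C₂H₂) / (n_C₂H₂/√M_C₂H₂ + n_NO/√M_NO)
= (2.01/√26.04) / (2.01/√26.04 + 1.68/√30.01) = 0.3939/(0.3939 + 0.3067) = 0.562.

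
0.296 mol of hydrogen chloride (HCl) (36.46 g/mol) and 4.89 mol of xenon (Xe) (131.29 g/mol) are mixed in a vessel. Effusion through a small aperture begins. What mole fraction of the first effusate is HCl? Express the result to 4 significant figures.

The effusion rate of species i is ∝ p_i/√M_i ∝ n_i/√M_i.
x_HCl(eff) = (n_HCl/√M_HCl) / (n_HCl/√M_HCl + n_Xe/√M_Xe)
= (0.296/√36.46) / (0.296/√36.46 + 4.89/√131.29) = 0.04902/(0.04902 + 0.4268) = 0.1030.

0.1030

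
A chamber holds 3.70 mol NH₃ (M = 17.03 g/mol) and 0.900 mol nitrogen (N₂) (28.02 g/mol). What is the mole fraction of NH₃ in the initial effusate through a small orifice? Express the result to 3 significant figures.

Each component's effusion rate ∝ (its partial pressure)·(1/√M) ∝ n_i/√M_i.
x_NH₃(eff) = (n_NH₃/√M_NH₃) / (n_NH₃/√M_NH₃ + n_N₂/√M_N₂)
= (3.70/√17.03) / (3.70/√17.03 + 0.900/√28.02) = 0.8966/(0.8966 + 0.1700) = 0.841.

0.841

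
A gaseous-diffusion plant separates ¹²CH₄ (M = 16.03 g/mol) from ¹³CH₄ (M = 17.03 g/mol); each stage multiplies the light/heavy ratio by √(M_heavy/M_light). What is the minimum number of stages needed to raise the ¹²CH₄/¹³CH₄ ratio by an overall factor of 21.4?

With α = √(17.03/16.03) per stage, ln α = ½ ln(1.06238) = 0.03026.
Need α^N ≥ 21.4 ⇒ N ≥ ln(21.4) / ln α = 3.063 / 0.03026 = 101.24.
So at least 102 stages are needed.

102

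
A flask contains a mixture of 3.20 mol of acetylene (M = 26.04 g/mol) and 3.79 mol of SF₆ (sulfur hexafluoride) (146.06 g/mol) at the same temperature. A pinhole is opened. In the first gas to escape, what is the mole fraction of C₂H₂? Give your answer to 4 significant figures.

0.6666

Effusion rate of each component ∝ n_i/√M_i (partial pressure × 1/√M).
So x_C₂H₂ in the escaping gas = (n_C₂H₂/√M_C₂H₂) / Σ(n_i/√M_i)
= (3.20/√26.04) / (3.20/√26.04 + 3.79/√146.06) = 0.6271/(0.6271 + 0.3136) = 0.6666.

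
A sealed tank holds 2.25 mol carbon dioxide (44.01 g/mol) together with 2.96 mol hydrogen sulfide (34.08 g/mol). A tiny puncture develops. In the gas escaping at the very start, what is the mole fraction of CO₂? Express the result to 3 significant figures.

The effusion rate of species i is ∝ p_i/√M_i ∝ n_i/√M_i.
x_CO₂(eff) = (n_CO₂/√M_CO₂) / (n_CO₂/√M_CO₂ + n_H₂S/√M_H₂S)
= (2.25/√44.01) / (2.25/√44.01 + 2.96/√34.08) = 0.3392/(0.3392 + 0.5070) = 0.401.

0.401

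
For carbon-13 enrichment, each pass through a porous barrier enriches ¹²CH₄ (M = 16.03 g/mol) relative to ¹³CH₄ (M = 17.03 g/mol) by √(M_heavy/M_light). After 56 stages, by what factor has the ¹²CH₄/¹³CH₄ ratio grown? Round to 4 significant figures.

5.443

The single-stage factor is √(M_heavy/M_light), so 56 stages give [√(17.03/16.03)]^56 = (17.03/16.03)^(56/2).
= 1.06238^28 = 5.443.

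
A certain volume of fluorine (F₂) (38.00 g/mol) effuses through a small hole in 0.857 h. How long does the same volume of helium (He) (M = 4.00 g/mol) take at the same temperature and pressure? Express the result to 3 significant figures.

0.278 h

Since effusion rate ∝ 1/√M, t_He/t_F₂ = √(M_He/M_F₂) = √(4.00/38.00) = √0.1053 = 0.3244.
So the time for He is 0.857 × 0.3244 = 0.278 h.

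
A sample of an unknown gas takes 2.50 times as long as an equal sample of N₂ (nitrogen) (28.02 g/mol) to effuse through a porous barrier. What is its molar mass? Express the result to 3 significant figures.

175 g/mol

From Graham's law, t_X/t_N₂ = √(M_X/M_N₂).
2.50 = √(M_X/28.02)
M_X = 28.02 × 2.50² = 28.02 × 6.250 = 175 g/mol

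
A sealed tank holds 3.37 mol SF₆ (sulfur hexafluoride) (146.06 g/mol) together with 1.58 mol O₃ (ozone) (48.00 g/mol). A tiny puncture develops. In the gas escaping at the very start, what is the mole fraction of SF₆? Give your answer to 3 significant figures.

Effusion rate of each component ∝ n_i/√M_i (partial pressure × 1/√M).
x_SF₆(eff) = (n_SF₆/√M_SF₆) / (n_SF₆/√M_SF₆ + n_O₃/√M_O₃)
= (3.37/√146.06) / (3.37/√146.06 + 1.58/√48.00) = 0.2788/(0.2788 + 0.2281) = 0.550.

0.550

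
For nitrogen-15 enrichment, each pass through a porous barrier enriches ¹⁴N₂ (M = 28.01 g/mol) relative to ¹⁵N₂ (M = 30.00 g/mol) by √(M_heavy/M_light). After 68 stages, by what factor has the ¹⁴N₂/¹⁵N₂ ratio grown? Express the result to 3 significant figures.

10.3

Overall factor = α^68 with α = √(30.00/28.01), i.e. (30.00/28.01)^(68/2).
= 1.07105^34 = 10.3.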